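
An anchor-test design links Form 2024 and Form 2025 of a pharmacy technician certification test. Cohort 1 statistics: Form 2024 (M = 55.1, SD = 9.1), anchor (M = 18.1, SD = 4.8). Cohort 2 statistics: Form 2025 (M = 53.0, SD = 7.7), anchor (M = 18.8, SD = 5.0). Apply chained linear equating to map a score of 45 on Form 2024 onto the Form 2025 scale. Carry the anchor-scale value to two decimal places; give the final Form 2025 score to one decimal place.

Form 2024 → anchor (Cohort 1): v = (4.8/9.1)(45 − 55.1) + 18.1 = 12.77
anchor → Form 2025 (Cohort 2): y = (7.7/5.0)(12.77 − 18.8) + 53.0 = 43.7

43.7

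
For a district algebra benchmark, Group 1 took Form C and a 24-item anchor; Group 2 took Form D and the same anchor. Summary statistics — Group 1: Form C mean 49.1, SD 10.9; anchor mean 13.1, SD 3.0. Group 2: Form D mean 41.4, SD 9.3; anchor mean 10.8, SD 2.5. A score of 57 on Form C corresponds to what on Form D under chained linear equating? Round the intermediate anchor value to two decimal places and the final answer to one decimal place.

58.0

Form C → anchor (Group 1): v = (3.0/10.9)(57 − 49.1) + 13.1 = 15.27
anchor → Form D (Group 2): y = (9.3/2.5)(15.27 − 10.8) + 41.4 = 58.0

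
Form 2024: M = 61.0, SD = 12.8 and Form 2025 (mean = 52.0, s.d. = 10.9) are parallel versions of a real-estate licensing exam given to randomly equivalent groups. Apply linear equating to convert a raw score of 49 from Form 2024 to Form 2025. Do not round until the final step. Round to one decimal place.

41.8

Linear equating: y = (SD_Y/SD_X)(x − M_X) + M_Y
y = (10.9/12.8)(49 − 61.0) + 52.0
y = 0.851562 × -12.0 + 52.0 = -10.2188 + 52.0 = 41.8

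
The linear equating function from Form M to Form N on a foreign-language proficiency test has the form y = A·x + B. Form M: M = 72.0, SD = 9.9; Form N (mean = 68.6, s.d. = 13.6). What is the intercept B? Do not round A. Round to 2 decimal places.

-30.31

A = SD_Y / SD_X = 13.6 / 9.9 = 1.373737
B = M_Y − A·M_X = 68.6 − 1.373737 × 72.0 = -30.31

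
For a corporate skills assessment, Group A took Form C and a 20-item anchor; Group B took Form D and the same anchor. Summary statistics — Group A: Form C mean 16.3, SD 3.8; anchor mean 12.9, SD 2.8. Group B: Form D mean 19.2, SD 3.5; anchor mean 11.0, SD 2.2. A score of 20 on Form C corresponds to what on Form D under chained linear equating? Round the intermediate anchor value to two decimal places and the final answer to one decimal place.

26.6

Form C → anchor (Group A): v = (2.8/3.8)(20 − 16.3) + 12.9 = 15.63
anchor → Form D (Group B): y = (3.5/2.2)(15.63 − 11.0) + 19.2 = 26.6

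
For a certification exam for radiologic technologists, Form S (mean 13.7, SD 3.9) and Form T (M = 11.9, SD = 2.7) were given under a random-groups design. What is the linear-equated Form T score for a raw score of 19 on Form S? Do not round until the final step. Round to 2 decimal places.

15.57

Linear equating: y = (SD_Y/SD_X)(x − M_X) + M_Y
y = (2.7/3.9)(19 − 13.7) + 11.9
y = 0.692308 × 5.3 + 11.9 = 3.6692 + 11.9 = 15.57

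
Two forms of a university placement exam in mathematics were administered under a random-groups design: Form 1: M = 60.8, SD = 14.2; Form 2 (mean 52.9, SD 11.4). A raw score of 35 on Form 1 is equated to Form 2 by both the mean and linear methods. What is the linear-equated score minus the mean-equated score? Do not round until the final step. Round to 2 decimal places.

Mean-equated: 35 + (52.9 − 60.8) = 27.10
Linear-equated: (11.4/14.2)(35 − 60.8) + 52.9 = 32.187
Difference = 32.187 − 27.10 = 5.09

5.09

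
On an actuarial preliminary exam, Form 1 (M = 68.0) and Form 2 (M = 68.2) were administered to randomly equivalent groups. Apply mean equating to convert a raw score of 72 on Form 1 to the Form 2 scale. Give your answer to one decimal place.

Mean equating: y = x + (M_Y − M_X) = 72 + (68.2 − 68.0) = 72.2

72.2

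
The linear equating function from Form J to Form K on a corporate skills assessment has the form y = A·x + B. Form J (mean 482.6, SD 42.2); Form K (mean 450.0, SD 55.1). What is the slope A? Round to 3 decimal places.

1.306

A = SD_Y / SD_X = 55.1 / 42.2 = 1.306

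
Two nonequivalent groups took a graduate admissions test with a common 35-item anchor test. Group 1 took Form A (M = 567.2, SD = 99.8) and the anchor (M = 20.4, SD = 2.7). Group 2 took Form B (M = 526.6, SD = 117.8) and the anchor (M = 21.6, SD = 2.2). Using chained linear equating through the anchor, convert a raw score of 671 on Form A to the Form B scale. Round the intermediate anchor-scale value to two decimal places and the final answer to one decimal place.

612.8

Form A → anchor (Group 1): v = (2.7/99.8)(671 − 567.2) + 20.4 = 23.21
anchor → Form B (Group 2): y = (117.8/2.2)(23.21 − 21.6) + 526.6 = 612.8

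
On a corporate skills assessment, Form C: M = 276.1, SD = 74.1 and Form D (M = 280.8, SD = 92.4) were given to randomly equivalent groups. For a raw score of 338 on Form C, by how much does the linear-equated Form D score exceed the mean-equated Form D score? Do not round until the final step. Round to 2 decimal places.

Mean-equated: 338 + (280.8 − 276.1) = 342.70
Linear-equated: (92.4/74.1)(338 − 276.1) + 280.8 = 357.987
Difference = 357.987 − 342.70 = 15.29

15.29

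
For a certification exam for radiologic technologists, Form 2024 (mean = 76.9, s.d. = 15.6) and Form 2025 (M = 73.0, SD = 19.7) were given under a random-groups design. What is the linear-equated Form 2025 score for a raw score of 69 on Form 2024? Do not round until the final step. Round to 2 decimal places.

63.02

Linear equating: y = (SD_Y/SD_X)(x − M_X) + M_Y
y = (19.7/15.6)(69 − 76.9) + 73.0
y = 1.262821 × -7.9 + 73.0 = -9.9763 + 73.0 = 63.02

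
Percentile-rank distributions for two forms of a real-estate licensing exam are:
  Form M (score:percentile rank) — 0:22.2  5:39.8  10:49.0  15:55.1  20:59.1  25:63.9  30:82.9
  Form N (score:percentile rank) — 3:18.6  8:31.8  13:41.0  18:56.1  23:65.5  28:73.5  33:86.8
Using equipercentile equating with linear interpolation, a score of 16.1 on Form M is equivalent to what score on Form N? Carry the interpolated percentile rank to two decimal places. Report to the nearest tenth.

PR of 16.1 on Form M: 55.1 + (16.1 − 15)/(20 − 15) × (59.1 − 55.1) = 55.98
On Form N, PR 55.98 falls between score 13 (PR 41.0) and 18 (PR 56.1).
Interpolate: 13 + (55.98 − 41.0)/(56.1 − 41.0) × (18 − 13) = 18.0

18.0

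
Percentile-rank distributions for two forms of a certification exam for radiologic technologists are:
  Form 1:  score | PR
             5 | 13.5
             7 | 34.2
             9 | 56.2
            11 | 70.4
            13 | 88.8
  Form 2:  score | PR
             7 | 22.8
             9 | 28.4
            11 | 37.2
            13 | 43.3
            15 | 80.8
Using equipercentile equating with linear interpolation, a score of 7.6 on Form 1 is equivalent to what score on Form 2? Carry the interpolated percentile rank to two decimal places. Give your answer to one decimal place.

PR of 7.6 on Form 1: 34.2 + (7.6 − 7)/(9 − 7) × (56.2 − 34.2) = 40.80
On Form 2, PR 40.80 falls between score 11 (PR 37.2) and 13 (PR 43.3).
Interpolate: 11 + (40.80 − 37.2)/(43.3 − 37.2) × (13 − 11) = 12.2

12.2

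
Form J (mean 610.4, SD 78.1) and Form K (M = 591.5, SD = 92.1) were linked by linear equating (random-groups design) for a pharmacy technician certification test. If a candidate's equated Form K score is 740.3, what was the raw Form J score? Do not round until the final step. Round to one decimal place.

736.6

Invert y = (SD_Y/SD_X)(x − M_X) + M_Y:
x = (SD_X/SD_Y)(y − M_Y) + M_X = (78.1/92.1)(740.3 − 591.5) + 610.4
x = 0.847991 × 148.800 + 610.4 = 736.6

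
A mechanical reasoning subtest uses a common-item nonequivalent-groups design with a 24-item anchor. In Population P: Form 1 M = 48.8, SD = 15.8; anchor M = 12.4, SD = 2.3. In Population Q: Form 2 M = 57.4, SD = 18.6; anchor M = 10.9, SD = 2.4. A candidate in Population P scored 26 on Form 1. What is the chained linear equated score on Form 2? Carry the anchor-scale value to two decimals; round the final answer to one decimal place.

43.3

Form 1 → anchor (Population P): v = (2.3/15.8)(26 − 48.8) + 12.4 = 9.08
anchor → Form 2 (Population Q): y = (18.6/2.4)(9.08 − 10.9) + 57.4 = 43.3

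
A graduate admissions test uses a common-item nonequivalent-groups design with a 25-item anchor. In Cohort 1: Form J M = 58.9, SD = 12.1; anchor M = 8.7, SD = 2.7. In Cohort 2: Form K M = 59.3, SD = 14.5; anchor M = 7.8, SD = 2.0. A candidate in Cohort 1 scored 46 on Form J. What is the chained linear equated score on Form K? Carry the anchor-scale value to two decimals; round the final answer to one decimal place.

44.9

Form J → anchor (Cohort 1): v = (2.7/12.1)(46 − 58.9) + 8.7 = 5.82
anchor → Form K (Cohort 2): y = (14.5/2.0)(5.82 − 7.8) + 59.3 = 44.9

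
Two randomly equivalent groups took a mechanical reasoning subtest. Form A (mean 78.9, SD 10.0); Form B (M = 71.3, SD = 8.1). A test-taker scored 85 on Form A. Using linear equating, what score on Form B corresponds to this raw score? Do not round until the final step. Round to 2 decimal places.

Linear equating: y = (SD_Y/SD_X)(x − M_X) + M_Y
y = (8.1/10.0)(85 − 78.9) + 71.3
y = 0.810000 × 6.1 + 71.3 = 4.9410 + 71.3 = 76.24

76.24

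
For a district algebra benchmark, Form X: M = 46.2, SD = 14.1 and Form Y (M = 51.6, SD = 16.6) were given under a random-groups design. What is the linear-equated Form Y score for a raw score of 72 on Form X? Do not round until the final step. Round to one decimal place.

82.0

Linear equating: y = (SD_Y/SD_X)(x − M_X) + M_Y
y = (16.6/14.1)(72 − 46.2) + 51.6
y = 1.177305 × 25.8 + 51.6 = 30.3745 + 51.6 = 82.0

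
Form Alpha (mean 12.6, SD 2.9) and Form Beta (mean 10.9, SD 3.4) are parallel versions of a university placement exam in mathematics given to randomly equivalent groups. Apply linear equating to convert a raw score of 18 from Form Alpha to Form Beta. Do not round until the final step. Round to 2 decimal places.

Linear equating: y = (SD_Y/SD_X)(x − M_X) + M_Y
y = (3.4/2.9)(18 − 12.6) + 10.9
y = 1.172414 × 5.4 + 10.9 = 6.3310 + 10.9 = 17.23

17.23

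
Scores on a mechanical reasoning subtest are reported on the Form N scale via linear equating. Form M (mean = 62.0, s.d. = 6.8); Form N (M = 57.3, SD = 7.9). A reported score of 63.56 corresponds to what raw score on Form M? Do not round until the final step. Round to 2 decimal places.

Invert y = (SD_Y/SD_X)(x − M_X) + M_Y:
x = (SD_X/SD_Y)(y − M_Y) + M_X = (6.8/7.9)(63.56 − 57.3) + 62.0
x = 0.860759 × 6.260 + 62.0 = 67.39

67.39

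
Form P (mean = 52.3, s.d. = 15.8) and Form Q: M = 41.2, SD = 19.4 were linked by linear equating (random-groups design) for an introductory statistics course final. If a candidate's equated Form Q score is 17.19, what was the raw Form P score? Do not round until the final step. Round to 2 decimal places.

32.75

Invert y = (SD_Y/SD_X)(x − M_X) + M_Y:
x = (SD_X/SD_Y)(y − M_Y) + M_X = (15.8/19.4)(17.19 − 41.2) + 52.3
x = 0.814433 × -24.010 + 52.3 = 32.75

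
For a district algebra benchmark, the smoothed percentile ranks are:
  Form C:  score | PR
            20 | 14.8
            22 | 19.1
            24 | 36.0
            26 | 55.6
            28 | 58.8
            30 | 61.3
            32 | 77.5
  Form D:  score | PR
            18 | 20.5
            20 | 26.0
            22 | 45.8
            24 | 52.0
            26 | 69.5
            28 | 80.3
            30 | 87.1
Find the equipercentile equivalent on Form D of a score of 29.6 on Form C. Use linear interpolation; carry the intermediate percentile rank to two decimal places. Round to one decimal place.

25.0

PR of 29.6 on Form C: 58.8 + (29.6 − 28)/(30 − 28) × (61.3 − 58.8) = 60.80
On Form D, PR 60.80 falls between score 24 (PR 52.0) and 26 (PR 69.5).
Interpolate: 24 + (60.80 − 52.0)/(69.5 − 52.0) × (26 − 24) = 25.0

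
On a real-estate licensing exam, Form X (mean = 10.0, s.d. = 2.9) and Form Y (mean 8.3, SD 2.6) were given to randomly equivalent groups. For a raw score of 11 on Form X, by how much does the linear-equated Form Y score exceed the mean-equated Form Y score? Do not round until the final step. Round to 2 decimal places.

-0.10

Mean-equated: 11 + (8.3 − 10.0) = 9.30
Linear-equated: (2.6/2.9)(11 − 10.0) + 8.3 = 9.197
Difference = 9.197 − 9.30 = -0.10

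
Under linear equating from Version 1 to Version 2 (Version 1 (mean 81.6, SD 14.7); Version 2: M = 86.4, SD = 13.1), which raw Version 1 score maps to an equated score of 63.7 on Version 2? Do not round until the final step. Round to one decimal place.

Invert y = (SD_Y/SD_X)(x − M_X) + M_Y:
x = (SD_X/SD_Y)(y − M_Y) + M_X = (14.7/13.1)(63.7 − 86.4) + 81.6
x = 1.122137 × -22.700 + 81.6 = 56.1

56.1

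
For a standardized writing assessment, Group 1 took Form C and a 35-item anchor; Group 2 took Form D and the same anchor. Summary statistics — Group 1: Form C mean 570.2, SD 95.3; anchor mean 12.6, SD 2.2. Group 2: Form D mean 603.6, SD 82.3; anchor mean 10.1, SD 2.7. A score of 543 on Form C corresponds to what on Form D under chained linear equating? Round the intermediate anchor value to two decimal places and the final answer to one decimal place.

660.6

Form C → anchor (Group 1): v = (2.2/95.3)(543 − 570.2) + 12.6 = 11.97
anchor → Form D (Group 2): y = (82.3/2.7)(11.97 − 10.1) + 603.6 = 660.6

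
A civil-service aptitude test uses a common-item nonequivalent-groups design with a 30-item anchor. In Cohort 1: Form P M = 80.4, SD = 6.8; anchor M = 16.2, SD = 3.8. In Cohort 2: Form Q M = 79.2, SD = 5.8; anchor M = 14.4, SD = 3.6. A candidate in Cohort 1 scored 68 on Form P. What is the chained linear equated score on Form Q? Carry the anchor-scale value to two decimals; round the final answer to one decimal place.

Form P → anchor (Cohort 1): v = (3.8/6.8)(68 − 80.4) + 16.2 = 9.27
anchor → Form Q (Cohort 2): y = (5.8/3.6)(9.27 − 14.4) + 79.2 = 70.9

70.9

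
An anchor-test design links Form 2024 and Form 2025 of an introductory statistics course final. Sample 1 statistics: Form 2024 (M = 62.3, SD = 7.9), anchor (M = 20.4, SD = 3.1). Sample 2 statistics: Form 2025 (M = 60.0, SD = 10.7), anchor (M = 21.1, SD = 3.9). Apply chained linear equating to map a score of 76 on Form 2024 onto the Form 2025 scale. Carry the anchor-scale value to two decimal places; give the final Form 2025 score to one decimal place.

Form 2024 → anchor (Sample 1): v = (3.1/7.9)(76 − 62.3) + 20.4 = 25.78
anchor → Form 2025 (Sample 2): y = (10.7/3.9)(25.78 − 21.1) + 60.0 = 72.8

72.8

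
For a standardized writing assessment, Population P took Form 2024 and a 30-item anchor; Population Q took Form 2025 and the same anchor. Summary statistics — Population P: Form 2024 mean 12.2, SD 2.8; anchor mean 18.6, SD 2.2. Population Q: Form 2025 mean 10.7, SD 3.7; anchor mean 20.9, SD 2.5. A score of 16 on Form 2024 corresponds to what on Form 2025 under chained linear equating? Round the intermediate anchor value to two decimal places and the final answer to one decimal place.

Form 2024 → anchor (Population P): v = (2.2/2.8)(16 − 12.2) + 18.6 = 21.59
anchor → Form 2025 (Population Q): y = (3.7/2.5)(21.59 − 20.9) + 10.7 = 11.7

11.7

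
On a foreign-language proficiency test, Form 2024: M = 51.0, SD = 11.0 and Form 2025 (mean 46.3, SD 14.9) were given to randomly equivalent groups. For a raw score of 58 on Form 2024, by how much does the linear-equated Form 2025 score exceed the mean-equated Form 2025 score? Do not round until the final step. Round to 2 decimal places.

2.48

Mean-equated: 58 + (46.3 − 51.0) = 53.30
Linear-equated: (14.9/11.0)(58 − 51.0) + 46.3 = 55.782
Difference = 55.782 − 53.30 = 2.48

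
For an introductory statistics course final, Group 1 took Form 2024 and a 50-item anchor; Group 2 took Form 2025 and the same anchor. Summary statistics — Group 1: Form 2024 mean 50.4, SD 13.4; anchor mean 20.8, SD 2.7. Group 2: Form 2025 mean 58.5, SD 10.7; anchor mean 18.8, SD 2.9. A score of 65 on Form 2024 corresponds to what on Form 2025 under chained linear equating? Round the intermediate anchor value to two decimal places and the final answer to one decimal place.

76.7

Form 2024 → anchor (Group 1): v = (2.7/13.4)(65 − 50.4) + 20.8 = 23.74
anchor → Form 2025 (Group 2): y = (10.7/2.9)(23.74 − 18.8) + 58.5 = 76.7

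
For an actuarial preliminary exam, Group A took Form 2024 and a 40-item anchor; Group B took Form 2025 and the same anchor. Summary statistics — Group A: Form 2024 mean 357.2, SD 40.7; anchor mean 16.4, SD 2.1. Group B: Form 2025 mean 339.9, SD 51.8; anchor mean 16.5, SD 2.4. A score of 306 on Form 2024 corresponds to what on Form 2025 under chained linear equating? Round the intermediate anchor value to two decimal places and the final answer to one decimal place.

Form 2024 → anchor (Group A): v = (2.1/40.7)(306 − 357.2) + 16.4 = 13.76
anchor → Form 2025 (Group B): y = (51.8/2.4)(13.76 − 16.5) + 339.9 = 280.8

280.8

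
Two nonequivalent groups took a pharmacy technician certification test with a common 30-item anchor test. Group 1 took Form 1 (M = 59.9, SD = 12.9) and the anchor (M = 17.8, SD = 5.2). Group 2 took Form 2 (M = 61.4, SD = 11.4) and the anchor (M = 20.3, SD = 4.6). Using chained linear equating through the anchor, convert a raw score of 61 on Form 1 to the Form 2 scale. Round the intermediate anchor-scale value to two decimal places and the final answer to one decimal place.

Form 1 → anchor (Group 1): v = (5.2/12.9)(61 − 59.9) + 17.8 = 18.24
anchor → Form 2 (Group 2): y = (11.4/4.6)(18.24 − 20.3) + 61.4 = 56.3

56.3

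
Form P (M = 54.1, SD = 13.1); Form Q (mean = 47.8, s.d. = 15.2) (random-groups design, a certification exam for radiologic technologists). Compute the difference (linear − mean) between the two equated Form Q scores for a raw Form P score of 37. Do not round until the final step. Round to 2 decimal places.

Mean-equated: 37 + (47.8 − 54.1) = 30.70
Linear-equated: (15.2/13.1)(37 − 54.1) + 47.8 = 27.959
Difference = 27.959 − 30.70 = -2.74

-2.74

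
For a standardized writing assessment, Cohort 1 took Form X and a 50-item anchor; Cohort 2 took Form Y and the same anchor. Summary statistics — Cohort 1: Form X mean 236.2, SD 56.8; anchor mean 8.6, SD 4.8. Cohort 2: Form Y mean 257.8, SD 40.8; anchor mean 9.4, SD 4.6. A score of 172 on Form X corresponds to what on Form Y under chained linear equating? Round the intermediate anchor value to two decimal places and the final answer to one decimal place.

202.5

Form X → anchor (Cohort 1): v = (4.8/56.8)(172 − 236.2) + 8.6 = 3.17
anchor → Form Y (Cohort 2): y = (40.8/4.6)(3.17 − 9.4) + 257.8 = 202.5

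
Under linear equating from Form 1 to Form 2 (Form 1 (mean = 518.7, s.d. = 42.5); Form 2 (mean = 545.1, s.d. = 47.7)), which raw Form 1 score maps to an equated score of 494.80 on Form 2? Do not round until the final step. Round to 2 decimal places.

473.88

Invert y = (SD_Y/SD_X)(x − M_X) + M_Y:
x = (SD_X/SD_Y)(y − M_Y) + M_X = (42.5/47.7)(494.80 − 545.1) + 518.7
x = 0.890985 × -50.300 + 518.7 = 473.88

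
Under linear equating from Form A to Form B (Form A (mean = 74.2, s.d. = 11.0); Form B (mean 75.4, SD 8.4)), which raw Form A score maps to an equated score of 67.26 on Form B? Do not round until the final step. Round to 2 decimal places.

Invert y = (SD_Y/SD_X)(x − M_X) + M_Y:
x = (SD_X/SD_Y)(y − M_Y) + M_X = (11.0/8.4)(67.26 − 75.4) + 74.2
x = 1.309524 × -8.140 + 74.2 = 63.54

63.54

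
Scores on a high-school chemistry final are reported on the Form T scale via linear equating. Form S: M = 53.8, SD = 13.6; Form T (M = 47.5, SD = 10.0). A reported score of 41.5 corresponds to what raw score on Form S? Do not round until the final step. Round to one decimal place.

45.6

Invert y = (SD_Y/SD_X)(x − M_X) + M_Y:
x = (SD_X/SD_Y)(y − M_Y) + M_X = (13.6/10.0)(41.5 − 47.5) + 53.8
x = 1.360000 × -6.000 + 53.8 = 45.6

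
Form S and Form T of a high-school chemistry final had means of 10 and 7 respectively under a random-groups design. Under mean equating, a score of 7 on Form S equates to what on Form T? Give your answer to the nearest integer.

Mean equating: y = x + (M_Y − M_X) = 7 + (7 − 10) = 4

4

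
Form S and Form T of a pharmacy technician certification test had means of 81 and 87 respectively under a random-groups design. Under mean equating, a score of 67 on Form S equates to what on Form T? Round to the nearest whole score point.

73

Mean equating: y = x + (M_Y − M_X) = 67 + (87 − 81) = 73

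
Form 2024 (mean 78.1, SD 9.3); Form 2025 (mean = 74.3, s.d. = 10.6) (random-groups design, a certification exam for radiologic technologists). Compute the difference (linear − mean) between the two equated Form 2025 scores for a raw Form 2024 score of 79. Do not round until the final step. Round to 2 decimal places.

0.13

Mean-equated: 79 + (74.3 − 78.1) = 75.20
Linear-equated: (10.6/9.3)(79 − 78.1) + 74.3 = 75.326
Difference = 75.326 − 75.20 = 0.13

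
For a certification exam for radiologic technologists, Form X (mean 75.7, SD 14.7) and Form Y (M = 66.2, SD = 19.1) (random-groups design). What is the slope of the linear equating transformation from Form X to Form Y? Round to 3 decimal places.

1.299

A = SD_Y / SD_X = 19.1 / 14.7 = 1.299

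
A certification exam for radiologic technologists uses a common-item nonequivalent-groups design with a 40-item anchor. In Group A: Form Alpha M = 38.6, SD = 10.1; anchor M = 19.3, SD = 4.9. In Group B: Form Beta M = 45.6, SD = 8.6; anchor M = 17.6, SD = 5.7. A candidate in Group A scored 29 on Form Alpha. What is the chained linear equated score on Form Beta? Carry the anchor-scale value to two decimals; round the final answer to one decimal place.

41.1

Form Alpha → anchor (Group A): v = (4.9/10.1)(29 − 38.6) + 19.3 = 14.64
anchor → Form Beta (Group B): y = (8.6/5.7)(14.64 − 17.6) + 45.6 = 41.1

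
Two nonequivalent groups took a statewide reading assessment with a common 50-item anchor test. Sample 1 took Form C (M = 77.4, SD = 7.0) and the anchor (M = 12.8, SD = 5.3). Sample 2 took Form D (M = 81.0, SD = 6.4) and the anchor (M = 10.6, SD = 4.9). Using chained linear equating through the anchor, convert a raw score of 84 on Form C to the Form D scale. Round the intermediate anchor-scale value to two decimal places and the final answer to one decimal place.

Form C → anchor (Sample 1): v = (5.3/7.0)(84 − 77.4) + 12.8 = 17.80
anchor → Form D (Sample 2): y = (6.4/4.9)(17.80 − 10.6) + 81.0 = 90.4

90.4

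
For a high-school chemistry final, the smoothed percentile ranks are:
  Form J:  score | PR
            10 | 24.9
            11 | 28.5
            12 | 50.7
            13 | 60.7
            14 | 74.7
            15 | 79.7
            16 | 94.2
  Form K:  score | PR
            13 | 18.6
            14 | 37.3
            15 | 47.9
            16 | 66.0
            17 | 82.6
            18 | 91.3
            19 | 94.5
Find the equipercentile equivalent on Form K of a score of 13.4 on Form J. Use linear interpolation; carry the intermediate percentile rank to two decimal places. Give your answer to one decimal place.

16.0

PR of 13.4 on Form J: 60.7 + (13.4 − 13)/(14 − 13) × (74.7 − 60.7) = 66.30
On Form K, PR 66.30 falls between score 16 (PR 66.0) and 17 (PR 82.6).
Interpolate: 16 + (66.30 − 66.0)/(82.6 − 66.0) × (17 − 16) = 16.0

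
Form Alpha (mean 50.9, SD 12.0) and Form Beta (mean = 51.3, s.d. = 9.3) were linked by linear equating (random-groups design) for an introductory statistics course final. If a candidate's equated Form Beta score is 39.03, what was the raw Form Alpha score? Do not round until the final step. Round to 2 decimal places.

35.07

Invert y = (SD_Y/SD_X)(x − M_X) + M_Y:
x = (SD_X/SD_Y)(y − M_Y) + M_X = (12.0/9.3)(39.03 − 51.3) + 50.9
x = 1.290323 × -12.270 + 50.9 = 35.07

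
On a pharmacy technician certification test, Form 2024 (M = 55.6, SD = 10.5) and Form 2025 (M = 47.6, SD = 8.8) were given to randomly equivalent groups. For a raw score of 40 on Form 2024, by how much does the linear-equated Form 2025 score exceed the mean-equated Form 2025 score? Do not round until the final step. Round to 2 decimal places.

2.53

Mean-equated: 40 + (47.6 − 55.6) = 32.00
Linear-equated: (8.8/10.5)(40 − 55.6) + 47.6 = 34.526
Difference = 34.526 − 32.00 = 2.53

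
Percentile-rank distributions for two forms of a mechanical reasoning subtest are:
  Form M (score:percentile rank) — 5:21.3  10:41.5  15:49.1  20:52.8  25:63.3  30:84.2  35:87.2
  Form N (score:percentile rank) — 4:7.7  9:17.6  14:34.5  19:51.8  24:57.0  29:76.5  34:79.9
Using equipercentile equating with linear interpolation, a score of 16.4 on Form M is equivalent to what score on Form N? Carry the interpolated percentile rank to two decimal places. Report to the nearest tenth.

PR of 16.4 on Form M: 49.1 + (16.4 − 15)/(20 − 15) × (52.8 − 49.1) = 50.14
On Form N, PR 50.14 falls between score 14 (PR 34.5) and 19 (PR 51.8).
Interpolate: 14 + (50.14 − 34.5)/(51.8 − 34.5) × (19 − 14) = 18.5

18.5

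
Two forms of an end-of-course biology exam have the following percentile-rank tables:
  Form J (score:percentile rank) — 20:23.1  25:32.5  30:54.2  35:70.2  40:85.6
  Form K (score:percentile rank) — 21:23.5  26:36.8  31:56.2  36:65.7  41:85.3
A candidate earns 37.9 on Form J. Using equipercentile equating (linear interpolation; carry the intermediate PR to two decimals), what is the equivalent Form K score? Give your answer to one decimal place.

39.4

PR of 37.9 on Form J: 70.2 + (37.9 − 35)/(40 − 35) × (85.6 − 70.2) = 79.13
On Form K, PR 79.13 falls between score 36 (PR 65.7) and 41 (PR 85.3).
Interpolate: 36 + (79.13 − 65.7)/(85.3 − 65.7) × (41 − 36) = 39.4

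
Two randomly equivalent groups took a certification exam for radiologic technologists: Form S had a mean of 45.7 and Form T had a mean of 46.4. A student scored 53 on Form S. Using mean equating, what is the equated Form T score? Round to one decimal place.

53.7

Mean equating: y = x + (M_Y − M_X) = 53 + (46.4 − 45.7) = 53.7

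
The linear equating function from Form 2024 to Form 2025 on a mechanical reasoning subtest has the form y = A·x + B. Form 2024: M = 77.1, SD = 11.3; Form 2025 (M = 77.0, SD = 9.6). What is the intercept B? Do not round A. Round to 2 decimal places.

11.50

A = SD_Y / SD_X = 9.6 / 11.3 = 0.849558
B = M_Y − A·M_X = 77.0 − 0.849558 × 77.1 = 11.50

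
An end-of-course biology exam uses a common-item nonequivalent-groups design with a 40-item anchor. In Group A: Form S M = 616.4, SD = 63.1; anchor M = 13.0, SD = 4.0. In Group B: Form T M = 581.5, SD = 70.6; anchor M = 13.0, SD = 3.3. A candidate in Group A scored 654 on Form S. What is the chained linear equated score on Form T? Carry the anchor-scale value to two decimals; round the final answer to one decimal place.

Form S → anchor (Group A): v = (4.0/63.1)(654 − 616.4) + 13.0 = 15.38
anchor → Form T (Group B): y = (70.6/3.3)(15.38 − 13.0) + 581.5 = 632.4

632.4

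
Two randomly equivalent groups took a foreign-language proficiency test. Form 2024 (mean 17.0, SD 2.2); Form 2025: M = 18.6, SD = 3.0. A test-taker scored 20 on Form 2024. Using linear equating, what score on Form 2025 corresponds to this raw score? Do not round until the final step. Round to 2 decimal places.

22.69

Linear equating: y = (SD_Y/SD_X)(x − M_X) + M_Y
y = (3.0/2.2)(20 − 17.0) + 18.6
y = 1.363636 × 3.0 + 18.6 = 4.0909 + 18.6 = 22.69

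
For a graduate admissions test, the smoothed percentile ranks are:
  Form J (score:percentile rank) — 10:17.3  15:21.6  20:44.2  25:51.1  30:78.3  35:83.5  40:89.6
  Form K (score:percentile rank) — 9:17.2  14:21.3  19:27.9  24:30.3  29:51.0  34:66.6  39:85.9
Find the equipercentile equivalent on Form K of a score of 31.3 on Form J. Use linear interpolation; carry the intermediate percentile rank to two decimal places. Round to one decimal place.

PR of 31.3 on Form J: 78.3 + (31.3 − 30)/(35 − 30) × (83.5 − 78.3) = 79.65
On Form K, PR 79.65 falls between score 34 (PR 66.6) and 39 (PR 85.9).
Interpolate: 34 + (79.65 − 66.6)/(85.9 − 66.6) × (39 − 34) = 37.4

37.4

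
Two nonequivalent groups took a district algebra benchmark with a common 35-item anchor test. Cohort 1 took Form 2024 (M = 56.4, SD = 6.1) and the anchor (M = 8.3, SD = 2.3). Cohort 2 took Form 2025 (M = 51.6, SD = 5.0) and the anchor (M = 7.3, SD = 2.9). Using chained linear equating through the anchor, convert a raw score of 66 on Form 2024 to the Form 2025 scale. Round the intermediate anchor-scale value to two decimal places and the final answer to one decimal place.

Form 2024 → anchor (Cohort 1): v = (2.3/6.1)(66 − 56.4) + 8.3 = 11.92
anchor → Form 2025 (Cohort 2): y = (5.0/2.9)(11.92 − 7.3) + 51.6 = 59.6

59.6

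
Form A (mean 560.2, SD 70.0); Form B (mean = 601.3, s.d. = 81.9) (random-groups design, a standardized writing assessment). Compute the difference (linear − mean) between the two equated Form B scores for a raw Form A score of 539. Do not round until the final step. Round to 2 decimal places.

-3.60

Mean-equated: 539 + (601.3 − 560.2) = 580.10
Linear-equated: (81.9/70.0)(539 − 560.2) + 601.3 = 576.496
Difference = 576.496 − 580.10 = -3.60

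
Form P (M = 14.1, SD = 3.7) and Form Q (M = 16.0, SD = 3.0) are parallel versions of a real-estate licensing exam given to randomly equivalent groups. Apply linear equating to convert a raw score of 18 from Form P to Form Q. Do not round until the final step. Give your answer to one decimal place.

Linear equating: y = (SD_Y/SD_X)(x − M_X) + M_Y
y = (3.0/3.7)(18 − 14.1) + 16.0
y = 0.810811 × 3.9 + 16.0 = 3.1622 + 16.0 = 19.2

19.2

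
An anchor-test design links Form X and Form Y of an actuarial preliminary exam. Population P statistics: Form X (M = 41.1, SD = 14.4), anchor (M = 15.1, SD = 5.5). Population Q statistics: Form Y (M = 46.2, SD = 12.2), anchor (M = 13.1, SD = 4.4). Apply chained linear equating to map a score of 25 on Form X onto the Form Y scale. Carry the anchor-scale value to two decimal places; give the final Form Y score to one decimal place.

Form X → anchor (Population P): v = (5.5/14.4)(25 − 41.1) + 15.1 = 8.95
anchor → Form Y (Population Q): y = (12.2/4.4)(8.95 − 13.1) + 46.2 = 34.7

34.7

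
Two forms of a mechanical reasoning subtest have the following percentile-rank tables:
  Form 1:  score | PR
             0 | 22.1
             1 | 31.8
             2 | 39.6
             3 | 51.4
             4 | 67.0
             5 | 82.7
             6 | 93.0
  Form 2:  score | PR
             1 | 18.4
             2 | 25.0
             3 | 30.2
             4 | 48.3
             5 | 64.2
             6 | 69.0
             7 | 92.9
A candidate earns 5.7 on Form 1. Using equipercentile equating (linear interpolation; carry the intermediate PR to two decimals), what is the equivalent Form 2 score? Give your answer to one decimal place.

6.9

PR of 5.7 on Form 1: 82.7 + (5.7 − 5)/(6 − 5) × (93.0 − 82.7) = 89.91
On Form 2, PR 89.91 falls between score 6 (PR 69.0) and 7 (PR 92.9).
Interpolate: 6 + (89.91 − 69.0)/(92.9 − 69.0) × (7 − 6) = 6.9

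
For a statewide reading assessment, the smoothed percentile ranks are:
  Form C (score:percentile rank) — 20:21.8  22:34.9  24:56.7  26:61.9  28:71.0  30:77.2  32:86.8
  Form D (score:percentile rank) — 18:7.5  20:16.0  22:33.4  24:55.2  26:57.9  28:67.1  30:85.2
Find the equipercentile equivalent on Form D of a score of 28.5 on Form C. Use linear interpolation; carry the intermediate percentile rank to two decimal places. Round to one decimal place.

PR of 28.5 on Form C: 71.0 + (28.5 − 28)/(30 − 28) × (77.2 − 71.0) = 72.55
On Form D, PR 72.55 falls between score 28 (PR 67.1) and 30 (PR 85.2).
Interpolate: 28 + (72.55 − 67.1)/(85.2 − 67.1) × (30 − 28) = 28.6

28.6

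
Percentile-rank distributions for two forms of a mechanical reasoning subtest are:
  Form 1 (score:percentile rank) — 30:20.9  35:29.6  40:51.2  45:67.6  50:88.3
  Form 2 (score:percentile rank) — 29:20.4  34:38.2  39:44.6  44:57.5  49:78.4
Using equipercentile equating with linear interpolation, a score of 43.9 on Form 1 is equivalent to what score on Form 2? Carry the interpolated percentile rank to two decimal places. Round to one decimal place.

45.6

PR of 43.9 on Form 1: 51.2 + (43.9 − 40)/(45 − 40) × (67.6 − 51.2) = 63.99
On Form 2, PR 63.99 falls between score 44 (PR 57.5) and 49 (PR 78.4).
Interpolate: 44 + (63.99 − 57.5)/(78.4 − 57.5) × (49 − 44) = 45.6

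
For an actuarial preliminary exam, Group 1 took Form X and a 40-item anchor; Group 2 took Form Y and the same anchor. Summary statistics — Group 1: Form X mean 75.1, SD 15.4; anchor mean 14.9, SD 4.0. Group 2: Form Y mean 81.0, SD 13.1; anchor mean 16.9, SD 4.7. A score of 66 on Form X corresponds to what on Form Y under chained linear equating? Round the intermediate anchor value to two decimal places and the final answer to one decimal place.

Form X → anchor (Group 1): v = (4.0/15.4)(66 − 75.1) + 14.9 = 12.54
anchor → Form Y (Group 2): y = (13.1/4.7)(12.54 − 16.9) + 81.0 = 68.8

68.8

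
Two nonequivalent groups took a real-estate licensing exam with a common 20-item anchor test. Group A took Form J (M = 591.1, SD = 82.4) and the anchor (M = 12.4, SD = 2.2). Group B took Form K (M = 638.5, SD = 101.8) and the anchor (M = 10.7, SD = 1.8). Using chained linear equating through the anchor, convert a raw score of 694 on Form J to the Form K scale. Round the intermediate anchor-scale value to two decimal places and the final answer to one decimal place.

890.2

Form J → anchor (Group A): v = (2.2/82.4)(694 − 591.1) + 12.4 = 15.15
anchor → Form K (Group B): y = (101.8/1.8)(15.15 − 10.7) + 638.5 = 890.2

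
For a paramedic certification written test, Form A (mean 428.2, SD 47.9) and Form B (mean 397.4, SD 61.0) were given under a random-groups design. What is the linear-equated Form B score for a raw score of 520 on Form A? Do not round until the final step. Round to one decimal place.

Linear equating: y = (SD_Y/SD_X)(x − M_X) + M_Y
y = (61.0/47.9)(520 − 428.2) + 397.4
y = 1.273486 × 91.8 + 397.4 = 116.9061 + 397.4 = 514.3

514.3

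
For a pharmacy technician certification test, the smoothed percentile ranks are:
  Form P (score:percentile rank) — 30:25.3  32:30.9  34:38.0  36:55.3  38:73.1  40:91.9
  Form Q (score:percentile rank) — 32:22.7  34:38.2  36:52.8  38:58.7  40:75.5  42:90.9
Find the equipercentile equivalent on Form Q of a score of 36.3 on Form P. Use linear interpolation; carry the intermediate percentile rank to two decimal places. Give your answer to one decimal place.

PR of 36.3 on Form P: 55.3 + (36.3 − 36)/(38 − 36) × (73.1 − 55.3) = 57.97
On Form Q, PR 57.97 falls between score 36 (PR 52.8) and 38 (PR 58.7).
Interpolate: 36 + (57.97 − 52.8)/(58.7 − 52.8) × (38 − 36) = 37.8

37.8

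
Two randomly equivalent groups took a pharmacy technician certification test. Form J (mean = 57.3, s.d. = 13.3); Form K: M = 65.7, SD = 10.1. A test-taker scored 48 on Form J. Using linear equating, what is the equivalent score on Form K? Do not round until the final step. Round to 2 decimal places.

Linear equating: y = (SD_Y/SD_X)(x − M_X) + M_Y
y = (10.1/13.3)(48 − 57.3) + 65.7
y = 0.759398 × -9.3 + 65.7 = -7.0624 + 65.7 = 58.64

58.64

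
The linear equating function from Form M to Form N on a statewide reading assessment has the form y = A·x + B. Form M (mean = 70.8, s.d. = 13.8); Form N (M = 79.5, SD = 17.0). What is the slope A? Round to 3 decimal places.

A = SD_Y / SD_X = 17.0 / 13.8 = 1.232

1.232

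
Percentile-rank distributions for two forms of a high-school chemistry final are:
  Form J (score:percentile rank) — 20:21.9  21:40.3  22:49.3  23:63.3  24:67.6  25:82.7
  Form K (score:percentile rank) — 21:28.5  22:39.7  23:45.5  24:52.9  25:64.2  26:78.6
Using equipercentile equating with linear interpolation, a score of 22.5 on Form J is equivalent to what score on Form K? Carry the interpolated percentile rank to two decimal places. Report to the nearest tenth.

24.3

PR of 22.5 on Form J: 49.3 + (22.5 − 22)/(23 − 22) × (63.3 − 49.3) = 56.30
On Form K, PR 56.30 falls between score 24 (PR 52.9) and 25 (PR 64.2).
Interpolate: 24 + (56.30 − 52.9)/(64.2 − 52.9) × (25 − 24) = 24.3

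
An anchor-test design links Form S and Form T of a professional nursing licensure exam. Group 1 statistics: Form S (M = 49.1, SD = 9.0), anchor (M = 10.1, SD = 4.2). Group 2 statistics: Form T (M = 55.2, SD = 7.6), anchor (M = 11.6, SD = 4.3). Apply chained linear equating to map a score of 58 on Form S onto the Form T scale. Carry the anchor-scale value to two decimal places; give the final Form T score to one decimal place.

59.9

Form S → anchor (Group 1): v = (4.2/9.0)(58 − 49.1) + 10.1 = 14.25
anchor → Form T (Group 2): y = (7.6/4.3)(14.25 − 11.6) + 55.2 = 59.9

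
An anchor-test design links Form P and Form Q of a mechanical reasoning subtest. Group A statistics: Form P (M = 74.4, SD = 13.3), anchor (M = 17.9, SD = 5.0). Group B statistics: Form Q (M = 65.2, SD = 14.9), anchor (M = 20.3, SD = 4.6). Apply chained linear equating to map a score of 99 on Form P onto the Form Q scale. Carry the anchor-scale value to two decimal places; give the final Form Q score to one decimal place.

87.4

Form P → anchor (Group A): v = (5.0/13.3)(99 − 74.4) + 17.9 = 27.15
anchor → Form Q (Group B): y = (14.9/4.6)(27.15 − 20.3) + 65.2 = 87.4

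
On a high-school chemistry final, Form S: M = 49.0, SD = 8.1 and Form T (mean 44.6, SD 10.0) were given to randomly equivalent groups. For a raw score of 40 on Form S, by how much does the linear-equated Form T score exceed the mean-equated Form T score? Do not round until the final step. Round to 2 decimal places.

Mean-equated: 40 + (44.6 − 49.0) = 35.60
Linear-equated: (10.0/8.1)(40 − 49.0) + 44.6 = 33.489
Difference = 33.489 − 35.60 = -2.11

-2.11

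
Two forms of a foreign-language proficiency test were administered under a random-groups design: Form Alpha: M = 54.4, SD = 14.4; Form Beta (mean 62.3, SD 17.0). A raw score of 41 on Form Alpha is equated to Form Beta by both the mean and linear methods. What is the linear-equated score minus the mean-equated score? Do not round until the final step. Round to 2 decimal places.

-2.42

Mean-equated: 41 + (62.3 − 54.4) = 48.90
Linear-equated: (17.0/14.4)(41 − 54.4) + 62.3 = 46.481
Difference = 46.481 − 48.90 = -2.42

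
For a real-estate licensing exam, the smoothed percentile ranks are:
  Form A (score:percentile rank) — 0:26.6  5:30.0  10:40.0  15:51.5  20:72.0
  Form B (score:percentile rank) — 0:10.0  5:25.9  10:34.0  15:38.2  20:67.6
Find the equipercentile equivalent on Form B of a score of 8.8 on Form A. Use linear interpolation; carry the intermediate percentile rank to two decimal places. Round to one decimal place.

PR of 8.8 on Form A: 30.0 + (8.8 − 5)/(10 − 5) × (40.0 − 30.0) = 37.60
On Form B, PR 37.60 falls between score 10 (PR 34.0) and 15 (PR 38.2).
Interpolate: 10 + (37.60 − 34.0)/(38.2 − 34.0) × (15 − 10) = 14.3

14.3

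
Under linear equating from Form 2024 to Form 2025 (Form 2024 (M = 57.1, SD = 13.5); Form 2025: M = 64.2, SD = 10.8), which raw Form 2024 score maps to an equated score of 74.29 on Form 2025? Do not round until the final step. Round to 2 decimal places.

Invert y = (SD_Y/SD_X)(x − M_X) + M_Y:
x = (SD_X/SD_Y)(y − M_Y) + M_X = (13.5/10.8)(74.29 − 64.2) + 57.1
x = 1.250000 × 10.090 + 57.1 = 69.71

69.71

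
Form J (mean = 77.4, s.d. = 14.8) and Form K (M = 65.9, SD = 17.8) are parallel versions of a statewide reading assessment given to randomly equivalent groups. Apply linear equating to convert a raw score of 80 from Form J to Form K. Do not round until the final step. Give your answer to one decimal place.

69.0

Linear equating: y = (SD_Y/SD_X)(x − M_X) + M_Y
y = (17.8/14.8)(80 − 77.4) + 65.9
y = 1.202703 × 2.6 + 65.9 = 3.1270 + 65.9 = 69.0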